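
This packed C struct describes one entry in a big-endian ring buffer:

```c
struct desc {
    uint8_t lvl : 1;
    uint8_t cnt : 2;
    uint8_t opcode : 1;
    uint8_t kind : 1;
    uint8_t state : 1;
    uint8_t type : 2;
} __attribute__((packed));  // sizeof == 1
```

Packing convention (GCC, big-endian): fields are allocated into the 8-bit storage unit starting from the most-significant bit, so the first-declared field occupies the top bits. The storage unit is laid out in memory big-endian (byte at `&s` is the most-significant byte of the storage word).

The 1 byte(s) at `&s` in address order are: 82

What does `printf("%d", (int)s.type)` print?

2

[0]=0x82 (big-endian) → word 0x82
lvl:1 @ bit 7 → (0x82>>7)&0x1 = 0x1
cnt:2 @ bit 5 → (0x82>>5)&0x3 = 0x0
opcode:1 @ bit 4 → (0x82>>4)&0x1 = 0x0
kind:1 @ bit 3 → (0x82>>3)&0x1 = 0x0
state:1 @ bit 2 → (0x82>>2)&0x1 = 0x0
type:2 @ bit 0 → (0x82>>0)&0x3 = 0x2  ←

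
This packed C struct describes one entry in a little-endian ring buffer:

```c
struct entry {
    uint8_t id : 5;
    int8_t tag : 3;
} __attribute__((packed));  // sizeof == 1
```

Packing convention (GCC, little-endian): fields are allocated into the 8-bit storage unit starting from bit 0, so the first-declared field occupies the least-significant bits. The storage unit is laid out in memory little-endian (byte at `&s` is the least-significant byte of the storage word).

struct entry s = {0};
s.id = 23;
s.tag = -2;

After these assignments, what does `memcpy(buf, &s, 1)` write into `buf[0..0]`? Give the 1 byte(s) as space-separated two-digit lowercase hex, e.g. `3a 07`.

d7

id:5 = 23 → 0x17 << 0 → word 0x17
tag:3 = -2 → 0x6 << 5 → word 0xd7
word = 0xd7 → little-endian bytes:
  [0]=0xd7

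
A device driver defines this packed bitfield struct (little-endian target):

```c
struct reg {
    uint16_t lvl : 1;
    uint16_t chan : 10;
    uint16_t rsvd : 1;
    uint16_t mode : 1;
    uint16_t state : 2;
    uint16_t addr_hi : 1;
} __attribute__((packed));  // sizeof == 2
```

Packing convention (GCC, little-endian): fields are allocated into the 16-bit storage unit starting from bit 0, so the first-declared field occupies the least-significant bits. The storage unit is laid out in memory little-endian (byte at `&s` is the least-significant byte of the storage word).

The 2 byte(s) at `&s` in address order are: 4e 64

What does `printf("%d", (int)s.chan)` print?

551

[0]=0x4e [1]=0x64 (little-endian) → word 0x644e
lvl [0+:1] = (word>>0) & 0x1 = 0
chan [1+:10] = (word>>1) & 0x3ff = 551  ←
rsvd [11+:1] = (word>>11) & 0x1 = 0
mode [12+:1] = (word>>12) & 0x1 = 0
state [13+:2] = (word>>13) & 0x3 = 3
addr_hi [15+:1] = (word>>15) & 0x1 = 0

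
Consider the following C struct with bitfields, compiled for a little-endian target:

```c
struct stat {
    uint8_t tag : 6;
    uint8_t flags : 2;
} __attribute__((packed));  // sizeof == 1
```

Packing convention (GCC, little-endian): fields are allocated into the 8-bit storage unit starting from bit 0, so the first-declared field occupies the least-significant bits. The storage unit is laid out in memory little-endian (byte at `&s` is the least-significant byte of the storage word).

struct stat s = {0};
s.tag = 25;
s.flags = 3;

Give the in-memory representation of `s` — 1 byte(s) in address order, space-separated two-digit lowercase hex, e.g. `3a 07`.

[0+:6] tag=25 & 0x3f = 0x19; word=0x19
[6+:2] flags=3 & 0x3 = 0x3; word=0xd9
word = 0xd9 → little-endian bytes:
  [0]=0xd9

d9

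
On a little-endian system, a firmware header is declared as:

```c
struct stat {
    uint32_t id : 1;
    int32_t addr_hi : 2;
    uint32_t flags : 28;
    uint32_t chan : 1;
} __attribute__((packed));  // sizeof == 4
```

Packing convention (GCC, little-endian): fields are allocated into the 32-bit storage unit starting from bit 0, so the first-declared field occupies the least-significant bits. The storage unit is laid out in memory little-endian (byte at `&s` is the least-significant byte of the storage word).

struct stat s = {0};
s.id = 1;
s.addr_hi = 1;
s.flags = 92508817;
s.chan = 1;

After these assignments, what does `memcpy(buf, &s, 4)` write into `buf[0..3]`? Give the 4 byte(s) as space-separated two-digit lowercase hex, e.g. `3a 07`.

8b 94 1c ac

id (1b) val=1 bits=0x1 at bit 0: 0x00000001
addr_hi (2b) val=1 bits=0x1 at bit 1: 0x00000003
flags (28b) val=92508817 bits=0x5839291 at bit 3: 0x2c1c948b
chan (1b) val=1 bits=0x1 at bit 31: 0xac1c948b
word = 0xac1c948b → little-endian bytes:
  [0]=0x8b  [1]=0x94  [2]=0x1c  [3]=0xac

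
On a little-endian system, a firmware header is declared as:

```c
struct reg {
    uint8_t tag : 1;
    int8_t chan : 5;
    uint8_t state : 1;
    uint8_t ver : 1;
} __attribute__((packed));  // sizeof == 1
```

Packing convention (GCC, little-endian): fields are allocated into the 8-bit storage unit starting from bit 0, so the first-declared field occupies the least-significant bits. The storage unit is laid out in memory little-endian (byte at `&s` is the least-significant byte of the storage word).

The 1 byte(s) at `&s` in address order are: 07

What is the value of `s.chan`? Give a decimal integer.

3

[0]=0x07 (little-endian) → word 0x07
tag:1 @ bit 0 → (0x07>>0)&0x1 = 0x1
chan:5 @ bit 1 → (0x07>>1)&0x1f = 0x3  ←
state:1 @ bit 6 → (0x07>>6)&0x1 = 0x0
ver:1 @ bit 7 → (0x07>>7)&0x1 = 0x0
chan signed 5b, MSB=0: value = 3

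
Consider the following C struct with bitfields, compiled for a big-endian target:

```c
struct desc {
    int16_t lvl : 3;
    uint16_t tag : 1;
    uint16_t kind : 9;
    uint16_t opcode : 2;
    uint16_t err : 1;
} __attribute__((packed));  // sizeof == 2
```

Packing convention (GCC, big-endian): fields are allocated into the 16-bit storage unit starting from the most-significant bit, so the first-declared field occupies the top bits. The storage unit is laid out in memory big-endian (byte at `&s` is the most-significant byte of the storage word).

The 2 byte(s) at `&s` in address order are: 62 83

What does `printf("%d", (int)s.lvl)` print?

[0]=0x62 [1]=0x83 (big-endian) → word 0x6283
lvl:3 @ bit 13 → (0x6283>>13)&0x7 = 0x3  ←
tag:1 @ bit 12 → (0x6283>>12)&0x1 = 0x0
kind:9 @ bit 3 → (0x6283>>3)&0x1ff = 0x50
opcode:2 @ bit 1 → (0x6283>>1)&0x3 = 0x1
err:1 @ bit 0 → (0x6283>>0)&0x1 = 0x1
lvl signed 3b, MSB=0: value = 3

3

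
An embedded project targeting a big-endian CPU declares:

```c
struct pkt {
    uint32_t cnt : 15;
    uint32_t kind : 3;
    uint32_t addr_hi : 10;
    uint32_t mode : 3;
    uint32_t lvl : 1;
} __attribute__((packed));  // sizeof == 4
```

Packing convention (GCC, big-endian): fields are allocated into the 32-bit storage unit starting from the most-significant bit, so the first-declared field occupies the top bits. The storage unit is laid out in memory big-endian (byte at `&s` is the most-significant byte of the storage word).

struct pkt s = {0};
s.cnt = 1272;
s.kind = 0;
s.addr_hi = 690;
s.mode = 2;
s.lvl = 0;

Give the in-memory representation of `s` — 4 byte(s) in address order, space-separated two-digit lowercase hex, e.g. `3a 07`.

cnt (15b) val=1272 bits=0x4f8 at bit 17: 0x09f00000
kind (3b) val=0 bits=0x0 at bit 14: 0x09f00000
addr_hi (10b) val=690 bits=0x2b2 at bit 4: 0x09f02b20
mode (3b) val=2 bits=0x2 at bit 1: 0x09f02b24
lvl (1b) val=0 bits=0x0 at bit 0: 0x09f02b24
word = 0x09f02b24 → big-endian bytes:
  [0]=0x09  [1]=0xf0  [2]=0x2b  [3]=0x24

09 f0 2b 24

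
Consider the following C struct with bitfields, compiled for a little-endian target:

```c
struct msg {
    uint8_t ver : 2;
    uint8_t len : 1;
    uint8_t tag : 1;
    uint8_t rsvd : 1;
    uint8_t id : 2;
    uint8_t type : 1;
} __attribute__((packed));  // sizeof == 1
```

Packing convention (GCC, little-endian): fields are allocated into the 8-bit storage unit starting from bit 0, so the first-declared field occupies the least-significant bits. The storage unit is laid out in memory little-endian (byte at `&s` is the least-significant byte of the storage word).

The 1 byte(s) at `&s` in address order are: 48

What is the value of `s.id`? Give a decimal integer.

2

[0]=0x48 (little-endian) → word 0x48
ver:2 @ bit 0 → (0x48>>0)&0x3 = 0x0
len:1 @ bit 2 → (0x48>>2)&0x1 = 0x0
tag:1 @ bit 3 → (0x48>>3)&0x1 = 0x1
rsvd:1 @ bit 4 → (0x48>>4)&0x1 = 0x0
id:2 @ bit 5 → (0x48>>5)&0x3 = 0x2  ←
type:1 @ bit 7 → (0x48>>7)&0x1 = 0x0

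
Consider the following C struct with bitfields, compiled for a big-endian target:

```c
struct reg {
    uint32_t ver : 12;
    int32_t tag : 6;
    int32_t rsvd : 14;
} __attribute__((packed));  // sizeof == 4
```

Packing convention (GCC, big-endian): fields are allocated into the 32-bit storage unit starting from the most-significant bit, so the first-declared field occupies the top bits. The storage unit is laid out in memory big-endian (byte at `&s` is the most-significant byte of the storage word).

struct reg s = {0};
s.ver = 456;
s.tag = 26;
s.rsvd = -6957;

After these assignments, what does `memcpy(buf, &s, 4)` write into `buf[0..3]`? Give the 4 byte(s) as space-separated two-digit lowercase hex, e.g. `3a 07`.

ver (12b) val=456 bits=0x1c8 at bit 20: 0x1c800000
tag (6b) val=26 bits=0x1a at bit 14: 0x1c868000
rsvd (14b) val=-6957 bits=0x24d3 at bit 0: 0x1c86a4d3
word = 0x1c86a4d3 → big-endian bytes:
  [0]=0x1c  [1]=0x86  [2]=0xa4  [3]=0xd3

1c 86 a4 d3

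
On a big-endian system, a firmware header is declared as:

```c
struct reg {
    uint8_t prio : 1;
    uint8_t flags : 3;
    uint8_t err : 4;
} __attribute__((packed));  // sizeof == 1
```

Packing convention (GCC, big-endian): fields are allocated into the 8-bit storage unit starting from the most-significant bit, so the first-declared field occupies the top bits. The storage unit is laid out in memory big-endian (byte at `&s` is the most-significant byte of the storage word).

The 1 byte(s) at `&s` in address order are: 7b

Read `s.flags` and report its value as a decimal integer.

7

[0]=0x7b (big-endian) → word 0x7b
prio [7+:1] = (word>>7) & 0x1 = 0
flags [4+:3] = (word>>4) & 0x7 = 7  ←
err [0+:4] = (word>>0) & 0xf = 11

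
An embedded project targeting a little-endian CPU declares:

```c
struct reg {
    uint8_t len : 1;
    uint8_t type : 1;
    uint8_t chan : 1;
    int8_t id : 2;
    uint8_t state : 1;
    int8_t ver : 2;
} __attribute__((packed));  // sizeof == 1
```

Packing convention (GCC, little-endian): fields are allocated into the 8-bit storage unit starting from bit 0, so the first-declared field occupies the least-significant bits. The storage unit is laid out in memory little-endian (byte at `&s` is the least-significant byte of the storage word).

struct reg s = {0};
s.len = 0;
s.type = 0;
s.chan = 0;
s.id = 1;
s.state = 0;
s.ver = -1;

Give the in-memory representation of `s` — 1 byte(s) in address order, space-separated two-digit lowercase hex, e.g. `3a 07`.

c8

len (1b) val=0 bits=0x0 at bit 0: 0x00
type (1b) val=0 bits=0x0 at bit 1: 0x00
chan (1b) val=0 bits=0x0 at bit 2: 0x00
id (2b) val=1 bits=0x1 at bit 3: 0x08
state (1b) val=0 bits=0x0 at bit 5: 0x08
ver (2b) val=-1 bits=0x3 at bit 6: 0xc8
word = 0xc8 → little-endian bytes:
  [0]=0xc8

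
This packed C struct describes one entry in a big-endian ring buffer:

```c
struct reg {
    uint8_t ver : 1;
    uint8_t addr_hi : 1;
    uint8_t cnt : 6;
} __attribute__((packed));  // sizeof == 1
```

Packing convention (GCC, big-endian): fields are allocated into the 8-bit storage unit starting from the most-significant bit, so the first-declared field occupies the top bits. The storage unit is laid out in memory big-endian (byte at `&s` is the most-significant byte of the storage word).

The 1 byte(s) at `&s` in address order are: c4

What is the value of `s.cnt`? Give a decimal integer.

[0]=0xc4 (big-endian) → word 0xc4
ver [7+:1] = (word>>7) & 0x1 = 1
addr_hi [6+:1] = (word>>6) & 0x1 = 1
cnt [0+:6] = (word>>0) & 0x3f = 4  ←

4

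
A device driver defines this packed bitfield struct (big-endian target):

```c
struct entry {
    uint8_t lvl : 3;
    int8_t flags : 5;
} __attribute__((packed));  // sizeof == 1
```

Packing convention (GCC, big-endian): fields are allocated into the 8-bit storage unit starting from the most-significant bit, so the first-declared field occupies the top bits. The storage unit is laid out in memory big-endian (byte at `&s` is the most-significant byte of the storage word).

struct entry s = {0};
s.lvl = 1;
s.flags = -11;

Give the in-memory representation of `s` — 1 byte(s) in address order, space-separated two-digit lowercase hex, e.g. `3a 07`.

lvl:3 = 1 → 0x1 << 5 → word 0x20
flags:5 = -11 → 0x15 << 0 → word 0x35
word = 0x35 → big-endian bytes:
  [0]=0x35

35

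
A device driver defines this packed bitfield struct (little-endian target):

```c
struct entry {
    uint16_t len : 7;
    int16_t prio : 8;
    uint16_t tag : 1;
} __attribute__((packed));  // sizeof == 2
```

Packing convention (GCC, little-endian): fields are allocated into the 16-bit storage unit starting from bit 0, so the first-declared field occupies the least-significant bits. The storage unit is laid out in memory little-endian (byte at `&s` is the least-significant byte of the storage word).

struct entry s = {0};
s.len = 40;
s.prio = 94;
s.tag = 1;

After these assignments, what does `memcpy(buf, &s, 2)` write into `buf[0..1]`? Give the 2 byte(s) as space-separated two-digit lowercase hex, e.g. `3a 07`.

[0+:7] len=40 & 0x7f = 0x28; word=0x0028
[7+:8] prio=94 & 0xff = 0x5e; word=0x2f28
[15+:1] tag=1 & 0x1 = 0x1; word=0xaf28
word = 0xaf28 → little-endian bytes:
  [0]=0x28  [1]=0xaf

28 af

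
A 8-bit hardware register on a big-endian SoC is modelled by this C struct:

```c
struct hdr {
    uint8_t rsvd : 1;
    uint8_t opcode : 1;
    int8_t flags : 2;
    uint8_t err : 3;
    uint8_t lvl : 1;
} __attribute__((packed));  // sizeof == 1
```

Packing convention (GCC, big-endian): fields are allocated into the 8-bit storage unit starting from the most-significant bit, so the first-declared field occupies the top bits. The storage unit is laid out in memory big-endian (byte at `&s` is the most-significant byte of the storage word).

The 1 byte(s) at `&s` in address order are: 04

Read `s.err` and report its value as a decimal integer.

[0]=0x04 (big-endian) → word 0x04
rsvd:1 @ bit 7 → (0x04>>7)&0x1 = 0x0
opcode:1 @ bit 6 → (0x04>>6)&0x1 = 0x0
flags:2 @ bit 4 → (0x04>>4)&0x3 = 0x0
err:3 @ bit 1 → (0x04>>1)&0x7 = 0x2  ←
lvl:1 @ bit 0 → (0x04>>0)&0x1 = 0x0

2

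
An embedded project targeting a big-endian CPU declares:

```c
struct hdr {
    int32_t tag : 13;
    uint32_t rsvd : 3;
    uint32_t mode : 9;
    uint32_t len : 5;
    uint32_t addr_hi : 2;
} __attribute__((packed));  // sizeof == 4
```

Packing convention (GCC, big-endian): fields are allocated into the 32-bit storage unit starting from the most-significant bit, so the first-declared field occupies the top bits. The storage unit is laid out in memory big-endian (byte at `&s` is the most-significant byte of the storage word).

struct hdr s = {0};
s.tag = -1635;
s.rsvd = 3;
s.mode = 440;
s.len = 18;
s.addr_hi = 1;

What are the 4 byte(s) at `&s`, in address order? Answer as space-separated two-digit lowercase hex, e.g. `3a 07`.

cc eb dc 49

[19+:13] tag=-1635 & 0x1fff = 0x199d; word=0xcce80000
[16+:3] rsvd=3 & 0x7 = 0x3; word=0xcceb0000
[7+:9] mode=440 & 0x1ff = 0x1b8; word=0xccebdc00
[2+:5] len=18 & 0x1f = 0x12; word=0xccebdc48
[0+:2] addr_hi=1 & 0x3 = 0x1; word=0xccebdc49
word = 0xccebdc49 → big-endian bytes:
  [0]=0xcc  [1]=0xeb  [2]=0xdc  [3]=0x49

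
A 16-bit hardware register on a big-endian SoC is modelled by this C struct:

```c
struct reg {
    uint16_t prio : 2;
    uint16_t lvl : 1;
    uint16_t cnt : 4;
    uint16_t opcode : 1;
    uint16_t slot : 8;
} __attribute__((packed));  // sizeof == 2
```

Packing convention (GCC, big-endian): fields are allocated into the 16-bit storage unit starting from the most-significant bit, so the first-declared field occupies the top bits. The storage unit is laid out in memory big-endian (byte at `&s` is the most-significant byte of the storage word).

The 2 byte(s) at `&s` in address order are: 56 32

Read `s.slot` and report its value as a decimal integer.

[0]=0x56 [1]=0x32 (big-endian) → word 0x5632
prio:2 @ bit 14 → (0x5632>>14)&0x3 = 0x1
lvl:1 @ bit 13 → (0x5632>>13)&0x1 = 0x0
cnt:4 @ bit 9 → (0x5632>>9)&0xf = 0xb
opcode:1 @ bit 8 → (0x5632>>8)&0x1 = 0x0
slot:8 @ bit 0 → (0x5632>>0)&0xff = 0x32  ←

50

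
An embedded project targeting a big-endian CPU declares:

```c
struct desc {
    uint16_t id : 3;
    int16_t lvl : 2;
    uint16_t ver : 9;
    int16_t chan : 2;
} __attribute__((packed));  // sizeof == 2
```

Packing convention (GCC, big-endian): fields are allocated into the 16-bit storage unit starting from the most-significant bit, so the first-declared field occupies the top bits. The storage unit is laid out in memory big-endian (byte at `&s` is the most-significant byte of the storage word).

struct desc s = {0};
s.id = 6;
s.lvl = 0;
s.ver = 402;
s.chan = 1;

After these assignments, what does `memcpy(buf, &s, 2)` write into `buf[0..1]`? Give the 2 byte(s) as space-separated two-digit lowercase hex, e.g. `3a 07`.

c6 49

id:3 = 6 → 0x6 << 13 → word 0xc000
lvl:2 = 0 → 0x0 << 11 → word 0xc000
ver:9 = 402 → 0x192 << 2 → word 0xc648
chan:2 = 1 → 0x1 << 0 → word 0xc649
word = 0xc649 → big-endian bytes:
  [0]=0xc6  [1]=0x49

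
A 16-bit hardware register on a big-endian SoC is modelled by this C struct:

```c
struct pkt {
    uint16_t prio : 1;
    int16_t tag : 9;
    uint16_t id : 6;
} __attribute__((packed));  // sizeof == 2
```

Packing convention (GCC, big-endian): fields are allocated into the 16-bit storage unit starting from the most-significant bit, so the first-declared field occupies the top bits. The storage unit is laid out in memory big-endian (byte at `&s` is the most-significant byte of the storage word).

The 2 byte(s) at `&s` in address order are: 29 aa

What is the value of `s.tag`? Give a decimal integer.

[0]=0x29 [1]=0xaa (big-endian) → word 0x29aa
prio [15+:1] = (word>>15) & 0x1 = 0
tag [6+:9] = (word>>6) & 0x1ff = 166  ←
id [0+:6] = (word>>0) & 0x3f = 42
tag signed 9b, MSB=0: value = 166

166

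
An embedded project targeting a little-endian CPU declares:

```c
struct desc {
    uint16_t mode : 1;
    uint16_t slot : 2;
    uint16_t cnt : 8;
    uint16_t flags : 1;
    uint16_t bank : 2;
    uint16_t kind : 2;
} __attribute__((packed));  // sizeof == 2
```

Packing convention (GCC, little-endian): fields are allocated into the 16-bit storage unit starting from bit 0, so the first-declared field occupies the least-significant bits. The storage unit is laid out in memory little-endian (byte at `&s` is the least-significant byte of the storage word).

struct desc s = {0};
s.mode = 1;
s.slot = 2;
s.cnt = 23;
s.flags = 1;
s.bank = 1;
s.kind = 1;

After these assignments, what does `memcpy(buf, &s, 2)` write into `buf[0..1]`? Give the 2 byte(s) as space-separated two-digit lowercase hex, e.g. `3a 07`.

bd 58

mode:1 = 1 → 0x1 << 0 → word 0x0001
slot:2 = 2 → 0x2 << 1 → word 0x0005
cnt:8 = 23 → 0x17 << 3 → word 0x00bd
flags:1 = 1 → 0x1 << 11 → word 0x08bd
bank:2 = 1 → 0x1 << 12 → word 0x18bd
kind:2 = 1 → 0x1 << 14 → word 0x58bd
word = 0x58bd → little-endian bytes:
  [0]=0xbd  [1]=0x58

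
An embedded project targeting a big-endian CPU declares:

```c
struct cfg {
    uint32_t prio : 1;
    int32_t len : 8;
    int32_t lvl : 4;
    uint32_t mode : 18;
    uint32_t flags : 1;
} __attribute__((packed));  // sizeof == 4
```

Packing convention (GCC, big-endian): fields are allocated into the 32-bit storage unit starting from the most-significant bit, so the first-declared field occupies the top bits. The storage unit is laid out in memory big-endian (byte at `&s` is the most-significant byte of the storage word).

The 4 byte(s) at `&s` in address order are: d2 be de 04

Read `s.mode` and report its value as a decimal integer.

225026

[0]=0xd2 [1]=0xbe [2]=0xde [3]=0x04 (big-endian) → word 0xd2bede04
prio [31+:1] = (word>>31) & 0x1 = 1
len [23+:8] = (word>>23) & 0xff = 165
lvl [19+:4] = (word>>19) & 0xf = 7
mode [1+:18] = (word>>1) & 0x3ffff = 225026  ←
flags [0+:1] = (word>>0) & 0x1 = 0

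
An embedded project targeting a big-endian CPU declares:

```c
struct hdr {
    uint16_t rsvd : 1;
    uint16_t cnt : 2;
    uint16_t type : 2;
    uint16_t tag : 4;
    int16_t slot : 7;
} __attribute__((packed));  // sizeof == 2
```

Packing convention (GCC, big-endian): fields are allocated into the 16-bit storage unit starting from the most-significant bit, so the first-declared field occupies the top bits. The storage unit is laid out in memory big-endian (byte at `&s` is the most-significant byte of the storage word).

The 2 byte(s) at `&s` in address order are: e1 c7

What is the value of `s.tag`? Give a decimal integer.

3

[0]=0xe1 [1]=0xc7 (big-endian) → word 0xe1c7
rsvd [15+:1] = (word>>15) & 0x1 = 1
cnt [13+:2] = (word>>13) & 0x3 = 3
type [11+:2] = (word>>11) & 0x3 = 0
tag [7+:4] = (word>>7) & 0xf = 3  ←
slot [0+:7] = (word>>0) & 0x7f = 71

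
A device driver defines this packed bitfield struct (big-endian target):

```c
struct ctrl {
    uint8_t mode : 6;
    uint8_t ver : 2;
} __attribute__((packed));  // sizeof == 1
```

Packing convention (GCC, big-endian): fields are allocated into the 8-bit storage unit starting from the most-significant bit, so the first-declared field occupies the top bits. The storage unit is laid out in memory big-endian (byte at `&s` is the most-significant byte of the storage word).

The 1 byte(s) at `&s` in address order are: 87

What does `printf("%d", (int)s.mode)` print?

[0]=0x87 (big-endian) → word 0x87
mode [2+:6] = (word>>2) & 0x3f = 33  ←
ver [0+:2] = (word>>0) & 0x3 = 3

33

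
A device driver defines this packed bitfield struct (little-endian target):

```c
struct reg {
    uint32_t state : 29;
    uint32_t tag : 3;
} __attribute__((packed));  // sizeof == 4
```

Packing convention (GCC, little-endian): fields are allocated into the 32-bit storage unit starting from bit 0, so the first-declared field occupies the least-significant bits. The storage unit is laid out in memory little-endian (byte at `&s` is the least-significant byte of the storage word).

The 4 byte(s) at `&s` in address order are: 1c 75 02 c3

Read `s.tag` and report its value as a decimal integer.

[0]=0x1c [1]=0x75 [2]=0x02 [3]=0xc3 (little-endian) → word 0xc302751c
state [0+:29] = (word>>0) & 0x1fffffff = 50492700
tag [29+:3] = (word>>29) & 0x7 = 6  ←

6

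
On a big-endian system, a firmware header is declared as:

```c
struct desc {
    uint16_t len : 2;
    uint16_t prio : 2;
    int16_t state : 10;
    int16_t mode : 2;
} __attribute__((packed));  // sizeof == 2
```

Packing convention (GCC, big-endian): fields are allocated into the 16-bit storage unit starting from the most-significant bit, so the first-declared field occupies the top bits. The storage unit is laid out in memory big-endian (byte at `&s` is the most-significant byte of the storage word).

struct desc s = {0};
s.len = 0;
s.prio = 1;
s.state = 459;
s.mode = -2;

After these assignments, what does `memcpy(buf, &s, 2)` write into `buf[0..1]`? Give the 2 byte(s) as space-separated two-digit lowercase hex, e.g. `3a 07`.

17 2e

len (2b) val=0 bits=0x0 at bit 14: 0x0000
prio (2b) val=1 bits=0x1 at bit 12: 0x1000
state (10b) val=459 bits=0x1cb at bit 2: 0x172c
mode (2b) val=-2 bits=0x2 at bit 0: 0x172e
word = 0x172e → big-endian bytes:
  [0]=0x17  [1]=0x2e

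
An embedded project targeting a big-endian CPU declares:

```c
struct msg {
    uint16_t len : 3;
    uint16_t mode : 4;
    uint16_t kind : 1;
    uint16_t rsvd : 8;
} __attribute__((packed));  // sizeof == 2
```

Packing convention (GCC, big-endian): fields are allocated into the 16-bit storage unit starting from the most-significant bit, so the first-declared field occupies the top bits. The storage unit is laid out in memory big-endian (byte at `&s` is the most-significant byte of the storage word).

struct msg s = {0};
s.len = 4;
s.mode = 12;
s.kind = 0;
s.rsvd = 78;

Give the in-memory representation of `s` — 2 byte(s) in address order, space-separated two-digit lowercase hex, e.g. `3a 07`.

98 4e

[13+:3] len=4 & 0x7 = 0x4; word=0x8000
[9+:4] mode=12 & 0xf = 0xc; word=0x9800
[8+:1] kind=0 & 0x1 = 0x0; word=0x9800
[0+:8] rsvd=78 & 0xff = 0x4e; word=0x984e
word = 0x984e → big-endian bytes:
  [0]=0x98  [1]=0x4e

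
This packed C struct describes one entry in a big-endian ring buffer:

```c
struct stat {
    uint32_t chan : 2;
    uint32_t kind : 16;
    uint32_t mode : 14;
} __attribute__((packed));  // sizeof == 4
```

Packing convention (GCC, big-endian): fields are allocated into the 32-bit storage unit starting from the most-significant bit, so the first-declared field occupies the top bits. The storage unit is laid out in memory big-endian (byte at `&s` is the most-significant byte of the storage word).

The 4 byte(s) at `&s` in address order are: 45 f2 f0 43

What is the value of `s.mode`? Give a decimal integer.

[0]=0x45 [1]=0xf2 [2]=0xf0 [3]=0x43 (big-endian) → word 0x45f2f043
chan:2 @ bit 30 → (0x45f2f043>>30)&0x3 = 0x1
kind:16 @ bit 14 → (0x45f2f043>>14)&0xffff = 0x17cb
mode:14 @ bit 0 → (0x45f2f043>>0)&0x3fff = 0x3043  ←

12355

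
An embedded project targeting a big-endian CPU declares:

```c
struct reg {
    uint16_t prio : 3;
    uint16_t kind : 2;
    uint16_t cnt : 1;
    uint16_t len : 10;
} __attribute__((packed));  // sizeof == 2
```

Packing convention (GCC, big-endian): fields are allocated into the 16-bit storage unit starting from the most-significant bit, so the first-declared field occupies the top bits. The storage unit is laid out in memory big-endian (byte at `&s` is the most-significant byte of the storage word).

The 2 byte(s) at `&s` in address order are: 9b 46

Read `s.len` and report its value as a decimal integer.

[0]=0x9b [1]=0x46 (big-endian) → word 0x9b46
prio [13+:3] = (word>>13) & 0x7 = 4
kind [11+:2] = (word>>11) & 0x3 = 3
cnt [10+:1] = (word>>10) & 0x1 = 0
len [0+:10] = (word>>0) & 0x3ff = 838  ←

838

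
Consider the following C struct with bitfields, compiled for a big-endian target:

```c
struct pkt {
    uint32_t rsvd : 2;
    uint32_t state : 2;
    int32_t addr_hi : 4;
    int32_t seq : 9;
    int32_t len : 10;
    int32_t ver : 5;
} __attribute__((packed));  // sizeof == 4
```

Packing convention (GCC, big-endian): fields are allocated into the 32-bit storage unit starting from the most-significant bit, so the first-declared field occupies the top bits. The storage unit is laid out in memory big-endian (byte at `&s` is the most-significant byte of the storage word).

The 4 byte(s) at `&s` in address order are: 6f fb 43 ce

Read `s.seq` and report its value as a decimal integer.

[0]=0x6f [1]=0xfb [2]=0x43 [3]=0xce (big-endian) → word 0x6ffb43ce
rsvd [30+:2] = (word>>30) & 0x3 = 1
state [28+:2] = (word>>28) & 0x3 = 2
addr_hi [24+:4] = (word>>24) & 0xf = 15
seq [15+:9] = (word>>15) & 0x1ff = 502  ←
len [5+:10] = (word>>5) & 0x3ff = 542
ver [0+:5] = (word>>0) & 0x1f = 14
seq signed 9b, MSB=1: 502 - 512 = -10

-10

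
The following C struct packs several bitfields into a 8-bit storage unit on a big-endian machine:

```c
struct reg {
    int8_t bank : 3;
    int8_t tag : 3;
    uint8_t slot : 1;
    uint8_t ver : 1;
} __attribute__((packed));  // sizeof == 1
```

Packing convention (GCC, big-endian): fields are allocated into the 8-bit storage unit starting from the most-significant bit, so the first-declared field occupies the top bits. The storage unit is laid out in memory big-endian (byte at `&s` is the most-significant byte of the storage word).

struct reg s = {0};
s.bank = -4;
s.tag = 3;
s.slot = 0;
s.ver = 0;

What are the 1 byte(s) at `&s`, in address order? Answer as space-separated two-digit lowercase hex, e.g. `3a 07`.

bank:3 = -4 → 0x4 << 5 → word 0x80
tag:3 = 3 → 0x3 << 2 → word 0x8c
slot:1 = 0 → 0x0 << 1 → word 0x8c
ver:1 = 0 → 0x0 << 0 → word 0x8c
word = 0x8c → big-endian bytes:
  [0]=0x8c

8c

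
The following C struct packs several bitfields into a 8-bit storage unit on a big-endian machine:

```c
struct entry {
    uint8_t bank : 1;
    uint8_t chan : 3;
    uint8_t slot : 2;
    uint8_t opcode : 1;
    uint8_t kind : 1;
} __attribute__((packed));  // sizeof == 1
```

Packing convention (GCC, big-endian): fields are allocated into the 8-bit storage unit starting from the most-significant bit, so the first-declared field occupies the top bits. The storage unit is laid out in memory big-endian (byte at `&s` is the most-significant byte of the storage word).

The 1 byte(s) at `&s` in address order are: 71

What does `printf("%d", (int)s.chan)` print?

7

[0]=0x71 (big-endian) → word 0x71
bank [7+:1] = (word>>7) & 0x1 = 0
chan [4+:3] = (word>>4) & 0x7 = 7  ←
slot [2+:2] = (word>>2) & 0x3 = 0
opcode [1+:1] = (word>>1) & 0x1 = 0
kind [0+:1] = (word>>0) & 0x1 = 1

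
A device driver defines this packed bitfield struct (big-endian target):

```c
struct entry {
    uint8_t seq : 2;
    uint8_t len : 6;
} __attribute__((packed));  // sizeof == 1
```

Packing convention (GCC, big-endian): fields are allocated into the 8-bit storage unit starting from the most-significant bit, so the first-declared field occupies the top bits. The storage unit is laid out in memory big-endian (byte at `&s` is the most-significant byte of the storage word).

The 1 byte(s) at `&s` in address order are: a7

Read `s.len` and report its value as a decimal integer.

[0]=0xa7 (big-endian) → word 0xa7
seq:2 @ bit 6 → (0xa7>>6)&0x3 = 0x2
len:6 @ bit 0 → (0xa7>>0)&0x3f = 0x27  ←

39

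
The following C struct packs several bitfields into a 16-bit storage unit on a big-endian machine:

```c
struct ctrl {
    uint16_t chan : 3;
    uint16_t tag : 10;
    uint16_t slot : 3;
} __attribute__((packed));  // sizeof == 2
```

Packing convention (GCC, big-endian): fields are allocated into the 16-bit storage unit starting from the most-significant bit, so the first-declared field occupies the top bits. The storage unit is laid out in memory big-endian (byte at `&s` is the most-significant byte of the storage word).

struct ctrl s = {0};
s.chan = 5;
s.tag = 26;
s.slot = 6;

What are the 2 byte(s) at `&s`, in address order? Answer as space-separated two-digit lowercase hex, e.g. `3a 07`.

chan (3b) val=5 bits=0x5 at bit 13: 0xa000
tag (10b) val=26 bits=0x1a at bit 3: 0xa0d0
slot (3b) val=6 bits=0x6 at bit 0: 0xa0d6
word = 0xa0d6 → big-endian bytes:
  [0]=0xa0  [1]=0xd6

a0 d6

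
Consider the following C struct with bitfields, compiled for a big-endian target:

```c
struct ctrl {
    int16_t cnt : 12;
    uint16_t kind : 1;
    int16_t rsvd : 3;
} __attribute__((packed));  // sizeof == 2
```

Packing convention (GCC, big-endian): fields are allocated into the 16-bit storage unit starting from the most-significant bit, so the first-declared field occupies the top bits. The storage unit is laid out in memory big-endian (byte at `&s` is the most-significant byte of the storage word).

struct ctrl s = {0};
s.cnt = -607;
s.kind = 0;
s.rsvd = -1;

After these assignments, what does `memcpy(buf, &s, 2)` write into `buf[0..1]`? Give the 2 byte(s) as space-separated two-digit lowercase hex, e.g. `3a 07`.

cnt:12 = -607 → 0xda1 << 4 → word 0xda10
kind:1 = 0 → 0x0 << 3 → word 0xda10
rsvd:3 = -1 → 0x7 << 0 → word 0xda17
word = 0xda17 → big-endian bytes:
  [0]=0xda  [1]=0x17

da 17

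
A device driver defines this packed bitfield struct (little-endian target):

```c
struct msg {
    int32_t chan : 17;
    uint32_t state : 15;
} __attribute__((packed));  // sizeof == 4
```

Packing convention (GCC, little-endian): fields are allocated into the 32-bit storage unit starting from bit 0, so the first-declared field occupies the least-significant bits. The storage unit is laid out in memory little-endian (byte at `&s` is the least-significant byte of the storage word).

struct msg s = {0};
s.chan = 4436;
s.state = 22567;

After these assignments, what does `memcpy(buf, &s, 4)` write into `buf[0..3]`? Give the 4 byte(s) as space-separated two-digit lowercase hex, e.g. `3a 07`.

54 11 4e b0

chan (17b) val=4436 bits=0x1154 at bit 0: 0x00001154
state (15b) val=22567 bits=0x5827 at bit 17: 0xb04e1154
word = 0xb04e1154 → little-endian bytes:
  [0]=0x54  [1]=0x11  [2]=0x4e  [3]=0xb0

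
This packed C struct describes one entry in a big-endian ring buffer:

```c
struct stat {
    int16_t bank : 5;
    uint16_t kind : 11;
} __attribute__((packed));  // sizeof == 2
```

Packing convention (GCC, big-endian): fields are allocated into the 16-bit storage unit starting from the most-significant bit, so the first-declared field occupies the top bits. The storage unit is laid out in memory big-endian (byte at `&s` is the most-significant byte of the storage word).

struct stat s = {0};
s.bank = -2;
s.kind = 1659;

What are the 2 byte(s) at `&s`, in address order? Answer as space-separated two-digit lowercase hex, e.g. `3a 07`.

[11+:5] bank=-2 & 0x1f = 0x1e; word=0xf000
[0+:11] kind=1659 & 0x7ff = 0x67b; word=0xf67b
word = 0xf67b → big-endian bytes:
  [0]=0xf6  [1]=0x7b

f6 7b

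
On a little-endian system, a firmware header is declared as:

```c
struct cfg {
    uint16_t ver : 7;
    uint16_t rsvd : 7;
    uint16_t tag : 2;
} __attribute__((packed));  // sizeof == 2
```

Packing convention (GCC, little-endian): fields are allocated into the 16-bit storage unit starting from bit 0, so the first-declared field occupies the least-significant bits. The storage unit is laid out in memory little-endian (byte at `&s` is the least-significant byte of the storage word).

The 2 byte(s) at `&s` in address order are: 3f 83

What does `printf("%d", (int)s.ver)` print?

63

[0]=0x3f [1]=0x83 (little-endian) → word 0x833f
ver:7 @ bit 0 → (0x833f>>0)&0x7f = 0x3f  ←
rsvd:7 @ bit 7 → (0x833f>>7)&0x7f = 0x6
tag:2 @ bit 14 → (0x833f>>14)&0x3 = 0x2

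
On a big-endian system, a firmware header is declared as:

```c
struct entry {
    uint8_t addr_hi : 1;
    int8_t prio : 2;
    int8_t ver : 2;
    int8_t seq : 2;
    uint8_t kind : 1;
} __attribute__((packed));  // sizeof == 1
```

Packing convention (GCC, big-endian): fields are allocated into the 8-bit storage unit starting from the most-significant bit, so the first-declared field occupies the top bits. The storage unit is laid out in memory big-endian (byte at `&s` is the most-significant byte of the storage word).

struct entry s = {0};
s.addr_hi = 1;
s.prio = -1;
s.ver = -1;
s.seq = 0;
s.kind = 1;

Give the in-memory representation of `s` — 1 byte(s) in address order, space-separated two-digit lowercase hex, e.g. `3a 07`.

addr_hi (1b) val=1 bits=0x1 at bit 7: 0x80
prio (2b) val=-1 bits=0x3 at bit 5: 0xe0
ver (2b) val=-1 bits=0x3 at bit 3: 0xf8
seq (2b) val=0 bits=0x0 at bit 1: 0xf8
kind (1b) val=1 bits=0x1 at bit 0: 0xf9
word = 0xf9 → big-endian bytes:
  [0]=0xf9

f9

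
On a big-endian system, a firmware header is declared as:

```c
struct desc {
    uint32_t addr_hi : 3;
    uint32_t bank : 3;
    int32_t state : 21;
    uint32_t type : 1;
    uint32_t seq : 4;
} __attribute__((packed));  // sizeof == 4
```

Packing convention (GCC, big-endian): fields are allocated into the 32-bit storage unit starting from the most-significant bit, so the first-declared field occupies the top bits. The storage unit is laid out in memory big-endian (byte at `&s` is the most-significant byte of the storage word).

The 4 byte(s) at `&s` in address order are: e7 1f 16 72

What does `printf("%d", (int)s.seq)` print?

2

[0]=0xe7 [1]=0x1f [2]=0x16 [3]=0x72 (big-endian) → word 0xe71f1672
addr_hi [29+:3] = (word>>29) & 0x7 = 7
bank [26+:3] = (word>>26) & 0x7 = 1
state [5+:21] = (word>>5) & 0x1fffff = 1636531
type [4+:1] = (word>>4) & 0x1 = 1
seq [0+:4] = (word>>0) & 0xf = 2  ←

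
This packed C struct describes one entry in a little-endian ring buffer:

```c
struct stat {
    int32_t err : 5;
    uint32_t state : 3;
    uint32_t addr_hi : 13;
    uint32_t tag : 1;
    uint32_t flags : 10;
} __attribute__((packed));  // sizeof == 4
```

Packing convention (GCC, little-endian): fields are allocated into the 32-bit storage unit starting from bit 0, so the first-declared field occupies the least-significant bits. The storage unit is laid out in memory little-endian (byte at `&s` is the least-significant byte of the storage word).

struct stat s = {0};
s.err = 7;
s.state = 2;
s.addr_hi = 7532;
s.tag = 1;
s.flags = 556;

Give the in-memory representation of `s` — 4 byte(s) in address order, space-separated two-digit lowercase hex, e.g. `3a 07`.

47 6c 3d 8b

err (5b) val=7 bits=0x7 at bit 0: 0x00000007
state (3b) val=2 bits=0x2 at bit 5: 0x00000047
addr_hi (13b) val=7532 bits=0x1d6c at bit 8: 0x001d6c47
tag (1b) val=1 bits=0x1 at bit 21: 0x003d6c47
flags (10b) val=556 bits=0x22c at bit 22: 0x8b3d6c47
word = 0x8b3d6c47 → little-endian bytes:
  [0]=0x47  [1]=0x6c  [2]=0x3d  [3]=0x8b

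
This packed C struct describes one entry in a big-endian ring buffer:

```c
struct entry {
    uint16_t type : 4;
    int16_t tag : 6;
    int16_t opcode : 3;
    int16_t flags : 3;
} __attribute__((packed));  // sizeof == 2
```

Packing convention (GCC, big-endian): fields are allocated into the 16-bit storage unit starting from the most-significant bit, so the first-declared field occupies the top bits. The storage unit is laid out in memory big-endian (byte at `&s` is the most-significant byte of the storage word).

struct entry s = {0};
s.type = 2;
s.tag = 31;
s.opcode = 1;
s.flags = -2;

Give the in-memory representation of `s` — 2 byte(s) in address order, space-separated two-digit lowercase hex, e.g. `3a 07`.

type (4b) val=2 bits=0x2 at bit 12: 0x2000
tag (6b) val=31 bits=0x1f at bit 6: 0x27c0
opcode (3b) val=1 bits=0x1 at bit 3: 0x27c8
flags (3b) val=-2 bits=0x6 at bit 0: 0x27ce
word = 0x27ce → big-endian bytes:
  [0]=0x27  [1]=0xce

27 ce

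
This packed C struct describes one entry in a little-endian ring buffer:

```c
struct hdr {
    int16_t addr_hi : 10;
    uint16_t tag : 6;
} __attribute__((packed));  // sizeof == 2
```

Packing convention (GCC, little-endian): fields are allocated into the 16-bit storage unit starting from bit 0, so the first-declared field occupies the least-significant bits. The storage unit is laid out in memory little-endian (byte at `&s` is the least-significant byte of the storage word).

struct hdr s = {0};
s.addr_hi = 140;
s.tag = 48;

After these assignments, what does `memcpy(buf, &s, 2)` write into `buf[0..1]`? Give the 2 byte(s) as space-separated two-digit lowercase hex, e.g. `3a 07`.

8c c0

[0+:10] addr_hi=140 & 0x3ff = 0x8c; word=0x008c
[10+:6] tag=48 & 0x3f = 0x30; word=0xc08c
word = 0xc08c → little-endian bytes:
  [0]=0x8c  [1]=0xc0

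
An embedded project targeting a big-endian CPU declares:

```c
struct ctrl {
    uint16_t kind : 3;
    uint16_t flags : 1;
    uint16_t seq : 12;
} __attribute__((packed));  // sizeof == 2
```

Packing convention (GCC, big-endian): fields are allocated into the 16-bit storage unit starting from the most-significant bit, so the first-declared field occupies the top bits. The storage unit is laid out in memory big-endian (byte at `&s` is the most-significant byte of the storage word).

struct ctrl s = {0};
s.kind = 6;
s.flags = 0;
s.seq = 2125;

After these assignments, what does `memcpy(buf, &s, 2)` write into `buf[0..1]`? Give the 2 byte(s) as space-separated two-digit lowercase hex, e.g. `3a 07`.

[13+:3] kind=6 & 0x7 = 0x6; word=0xc000
[12+:1] flags=0 & 0x1 = 0x0; word=0xc000
[0+:12] seq=2125 & 0xfff = 0x84d; word=0xc84d
word = 0xc84d → big-endian bytes:
  [0]=0xc8  [1]=0x4d

c8 4d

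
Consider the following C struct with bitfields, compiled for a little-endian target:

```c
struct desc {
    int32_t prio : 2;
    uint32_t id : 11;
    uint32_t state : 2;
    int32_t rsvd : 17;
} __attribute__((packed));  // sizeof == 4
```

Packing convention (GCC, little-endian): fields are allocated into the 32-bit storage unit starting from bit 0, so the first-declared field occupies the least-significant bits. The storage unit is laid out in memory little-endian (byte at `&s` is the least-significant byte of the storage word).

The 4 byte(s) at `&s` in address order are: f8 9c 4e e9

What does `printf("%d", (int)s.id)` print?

1854

[0]=0xf8 [1]=0x9c [2]=0x4e [3]=0xe9 (little-endian) → word 0xe94e9cf8
prio:2 @ bit 0 → (0xe94e9cf8>>0)&0x3 = 0x0
id:11 @ bit 2 → (0xe94e9cf8>>2)&0x7ff = 0x73e  ←
state:2 @ bit 13 → (0xe94e9cf8>>13)&0x3 = 0x0
rsvd:17 @ bit 15 → (0xe94e9cf8>>15)&0x1ffff = 0x1d29d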